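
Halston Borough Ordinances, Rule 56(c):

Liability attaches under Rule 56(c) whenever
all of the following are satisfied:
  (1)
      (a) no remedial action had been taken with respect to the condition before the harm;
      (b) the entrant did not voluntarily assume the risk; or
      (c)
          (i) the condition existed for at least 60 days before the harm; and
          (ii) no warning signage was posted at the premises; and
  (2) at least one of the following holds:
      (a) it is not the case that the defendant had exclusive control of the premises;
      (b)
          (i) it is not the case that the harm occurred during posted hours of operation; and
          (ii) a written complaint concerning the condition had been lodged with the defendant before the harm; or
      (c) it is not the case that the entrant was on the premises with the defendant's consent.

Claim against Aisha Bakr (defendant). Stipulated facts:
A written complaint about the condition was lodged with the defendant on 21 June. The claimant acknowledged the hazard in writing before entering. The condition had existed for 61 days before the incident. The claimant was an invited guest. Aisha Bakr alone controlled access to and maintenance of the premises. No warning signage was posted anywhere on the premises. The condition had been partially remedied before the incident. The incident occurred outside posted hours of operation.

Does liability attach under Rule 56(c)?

Yes — liable.

(a) no remedial action — fails.
(b) no assumed risk — not satisfied.
(i) condition ≥60 days old — satisfied.
(ii) no signage posted — met.
(c): T AND T → true.
So (1) is satisfied (F OR F OR T).
(a) not (exclusive control) — not satisfied.
(i) not (during posted hours) — satisfied.
(ii) complaint lodged — holds.
So (b) is satisfied (T AND T).
(c) not (consent to enter) — fails.
(2): F OR T OR F → true.
So Overall is satisfied (T AND T).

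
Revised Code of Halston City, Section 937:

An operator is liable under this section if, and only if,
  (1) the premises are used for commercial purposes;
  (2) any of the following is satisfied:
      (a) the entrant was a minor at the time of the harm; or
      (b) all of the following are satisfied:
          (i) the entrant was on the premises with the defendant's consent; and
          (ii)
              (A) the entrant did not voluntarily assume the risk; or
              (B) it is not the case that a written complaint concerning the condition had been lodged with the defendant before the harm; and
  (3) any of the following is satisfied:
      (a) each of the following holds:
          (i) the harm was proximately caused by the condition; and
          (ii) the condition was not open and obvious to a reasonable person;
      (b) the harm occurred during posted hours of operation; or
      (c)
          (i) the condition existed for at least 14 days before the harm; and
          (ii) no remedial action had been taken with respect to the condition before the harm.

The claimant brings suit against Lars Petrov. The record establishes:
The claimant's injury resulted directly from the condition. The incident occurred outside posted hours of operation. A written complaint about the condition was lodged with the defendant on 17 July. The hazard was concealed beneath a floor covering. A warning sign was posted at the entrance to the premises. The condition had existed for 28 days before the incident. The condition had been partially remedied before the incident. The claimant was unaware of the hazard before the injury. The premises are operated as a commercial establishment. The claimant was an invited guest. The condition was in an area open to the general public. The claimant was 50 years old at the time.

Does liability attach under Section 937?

(1) commercial use — satisfied.
(a) entrant a minor — not satisfied.
(i) consent to enter — satisfied.
(A) no assumed risk — met.
(B) not (complaint lodged) — fails.
(ii): T OR F → true.
(b) = T AND T = true.
So (2) is satisfied (F OR T).
(i) proximate cause — met.
(ii) not open/obvious — met.
(a): T AND T → true.
(b) during posted hours — not satisfied.
(i) condition ≥14 days old — met.
(ii) no remedial action — not satisfied.
(c) = T AND F = false.
(3) = T OR F OR F = true.
So Overall is satisfied (T AND T AND T).

Yes — liable.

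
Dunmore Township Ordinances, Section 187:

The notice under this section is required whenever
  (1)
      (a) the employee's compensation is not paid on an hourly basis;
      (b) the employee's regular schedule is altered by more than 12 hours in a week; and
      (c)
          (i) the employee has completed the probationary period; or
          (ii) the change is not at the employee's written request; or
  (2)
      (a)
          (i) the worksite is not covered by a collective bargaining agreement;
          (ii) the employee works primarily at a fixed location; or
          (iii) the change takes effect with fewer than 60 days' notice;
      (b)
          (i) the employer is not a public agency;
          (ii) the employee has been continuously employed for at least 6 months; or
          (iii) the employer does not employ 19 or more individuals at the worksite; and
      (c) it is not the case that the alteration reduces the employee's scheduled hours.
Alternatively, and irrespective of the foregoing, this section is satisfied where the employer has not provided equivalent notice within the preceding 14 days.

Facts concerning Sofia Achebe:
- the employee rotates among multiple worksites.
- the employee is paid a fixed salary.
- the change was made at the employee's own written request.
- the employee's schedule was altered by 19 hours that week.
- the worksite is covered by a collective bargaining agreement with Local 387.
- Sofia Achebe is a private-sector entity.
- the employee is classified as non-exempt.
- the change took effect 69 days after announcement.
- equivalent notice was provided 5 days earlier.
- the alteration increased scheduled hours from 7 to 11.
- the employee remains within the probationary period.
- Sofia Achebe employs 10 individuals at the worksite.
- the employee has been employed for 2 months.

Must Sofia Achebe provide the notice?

No — not required.

(a) not (hourly-paid) — met.
(b) schedule shift > 12h — met.
(i) past probation — fails.
(ii) not employee-requested — fails.
(c): F OR F → false.
(1): T AND T AND F → false.
(i) no CBA — not met.
(ii) fixed location — not satisfied.
(iii) < 60 days' notice — fails.
(a) = F OR F OR F = false.
(i) not (public agency) — holds.
(ii) tenure ≥ 6 mo. — not satisfied.
(iii) not (≥ 19 at site) — met.
So (b) is satisfied (T OR F OR T).
(c) not (hours reduced) — holds.
(2) = F AND T AND T = false.
Overall: F OR F → false.
Exception (no recent notice) — not satisfied.
Result: main false OR exception false → false.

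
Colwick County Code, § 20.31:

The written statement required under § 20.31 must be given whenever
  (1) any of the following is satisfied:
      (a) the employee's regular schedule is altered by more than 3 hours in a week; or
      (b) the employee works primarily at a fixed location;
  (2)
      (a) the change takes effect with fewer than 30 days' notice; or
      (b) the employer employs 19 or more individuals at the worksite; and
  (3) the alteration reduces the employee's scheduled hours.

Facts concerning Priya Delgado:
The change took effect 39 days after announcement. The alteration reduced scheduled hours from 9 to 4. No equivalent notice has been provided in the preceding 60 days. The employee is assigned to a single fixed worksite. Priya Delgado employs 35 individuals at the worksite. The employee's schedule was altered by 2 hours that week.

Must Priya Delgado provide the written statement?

(a) schedule shift > 3h — fails.
(b) fixed location — satisfied.
So (1) is satisfied (F OR T).
(a) < 30 days' notice — not met.
(b) ≥ 19 at site — satisfied.
So (2) is satisfied (F OR T).
(3) hours reduced — met.
So Overall is satisfied (T AND T AND T).

Yes — required.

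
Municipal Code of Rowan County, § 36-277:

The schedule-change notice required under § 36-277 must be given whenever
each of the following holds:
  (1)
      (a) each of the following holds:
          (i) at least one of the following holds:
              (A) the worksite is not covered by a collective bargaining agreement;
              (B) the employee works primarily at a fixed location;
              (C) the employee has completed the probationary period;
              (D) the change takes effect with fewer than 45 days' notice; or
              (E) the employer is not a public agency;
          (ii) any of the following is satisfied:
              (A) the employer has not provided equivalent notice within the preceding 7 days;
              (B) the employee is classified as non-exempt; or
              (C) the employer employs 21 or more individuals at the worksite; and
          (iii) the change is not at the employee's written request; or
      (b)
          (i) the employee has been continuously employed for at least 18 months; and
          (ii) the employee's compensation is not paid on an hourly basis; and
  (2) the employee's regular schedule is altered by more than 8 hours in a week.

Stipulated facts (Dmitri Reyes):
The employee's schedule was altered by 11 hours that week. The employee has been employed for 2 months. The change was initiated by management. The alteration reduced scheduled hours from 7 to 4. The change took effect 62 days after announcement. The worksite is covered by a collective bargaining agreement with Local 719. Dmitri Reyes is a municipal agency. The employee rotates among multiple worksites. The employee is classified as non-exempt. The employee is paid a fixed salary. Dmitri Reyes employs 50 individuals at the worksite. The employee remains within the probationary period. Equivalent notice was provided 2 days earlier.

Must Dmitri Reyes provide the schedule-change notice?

No — not required.

(A) no CBA — fails.
(B) fixed location — fails.
(C) past probation — fails.
(D) < 45 days' notice — not met.
(E) not (public agency) — fails.
So (i) is not satisfied (F OR F OR F OR F OR F).
(A) no recent notice — fails.
(B) non-exempt — holds.
(C) ≥ 21 at site — holds.
(ii): F OR T OR T → true.
(iii) not employee-requested — holds.
(a) = F AND T AND T = false.
(i) tenure ≥ 18 mo. — fails.
(ii) not (hourly-paid) — met.
(b): F AND T → false.
(1) = F OR F = false.
(2) schedule shift > 8h — holds.
Overall = F AND T = false.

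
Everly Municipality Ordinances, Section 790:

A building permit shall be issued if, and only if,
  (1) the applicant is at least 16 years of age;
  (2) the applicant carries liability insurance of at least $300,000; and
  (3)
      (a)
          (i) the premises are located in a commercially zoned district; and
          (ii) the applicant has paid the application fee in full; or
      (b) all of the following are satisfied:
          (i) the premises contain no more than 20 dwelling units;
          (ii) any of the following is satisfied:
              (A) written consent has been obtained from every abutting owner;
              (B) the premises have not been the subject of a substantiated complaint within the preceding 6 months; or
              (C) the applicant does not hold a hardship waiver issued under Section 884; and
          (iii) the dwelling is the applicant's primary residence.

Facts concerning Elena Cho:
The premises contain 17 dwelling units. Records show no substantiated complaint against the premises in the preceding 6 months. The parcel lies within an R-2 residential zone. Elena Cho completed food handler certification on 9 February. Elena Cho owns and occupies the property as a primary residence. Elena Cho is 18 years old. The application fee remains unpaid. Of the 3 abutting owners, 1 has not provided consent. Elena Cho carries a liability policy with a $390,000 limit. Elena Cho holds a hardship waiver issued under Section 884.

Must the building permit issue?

Yes — granted.

(1) age ≥ 16 — met.
(2) insurance ≥ $300,000 — satisfied.
(i) commercially zoned — fails.
(ii) fee paid — not satisfied.
(a): F AND F → false.
(i) ≤ 20 units — satisfied.
(A) all abutters consent — not met.
(B) no complaint in 6 mo. — met.
(C) not (hardship waiver) — not met.
(ii) = F OR T OR F = true.
(iii) primary residence — satisfied.
(b) = T AND T AND T = true.
(3): F OR T → true.
So Overall is satisfied (T AND T AND T).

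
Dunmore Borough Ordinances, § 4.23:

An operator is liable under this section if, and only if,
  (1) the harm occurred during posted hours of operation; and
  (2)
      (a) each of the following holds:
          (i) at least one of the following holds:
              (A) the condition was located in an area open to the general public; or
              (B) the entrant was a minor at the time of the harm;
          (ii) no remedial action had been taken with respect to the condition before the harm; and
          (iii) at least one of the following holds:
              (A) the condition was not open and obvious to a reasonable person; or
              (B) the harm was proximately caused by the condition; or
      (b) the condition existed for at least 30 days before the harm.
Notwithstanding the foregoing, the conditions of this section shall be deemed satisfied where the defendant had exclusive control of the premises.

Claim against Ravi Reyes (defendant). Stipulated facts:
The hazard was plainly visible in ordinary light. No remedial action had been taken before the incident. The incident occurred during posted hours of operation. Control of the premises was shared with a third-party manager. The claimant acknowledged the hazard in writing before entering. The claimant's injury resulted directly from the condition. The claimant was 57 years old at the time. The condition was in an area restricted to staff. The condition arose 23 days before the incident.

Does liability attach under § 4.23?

No — not liable.

(1) during posted hours — met.
(A) public area — fails.
(B) entrant a minor — not satisfied.
(i) = F OR F = false.
(ii) no remedial action — met.
(A) not open/obvious — fails.
(B) proximate cause — holds.
So (iii) is satisfied (F OR T).
So (a) is not satisfied (F AND T AND T).
(b) condition ≥30 days old — not satisfied.
(2) = F OR F = false.
Overall: T AND F → false.
Exception (exclusive control) — not satisfied.
Result: main false OR exception false → false.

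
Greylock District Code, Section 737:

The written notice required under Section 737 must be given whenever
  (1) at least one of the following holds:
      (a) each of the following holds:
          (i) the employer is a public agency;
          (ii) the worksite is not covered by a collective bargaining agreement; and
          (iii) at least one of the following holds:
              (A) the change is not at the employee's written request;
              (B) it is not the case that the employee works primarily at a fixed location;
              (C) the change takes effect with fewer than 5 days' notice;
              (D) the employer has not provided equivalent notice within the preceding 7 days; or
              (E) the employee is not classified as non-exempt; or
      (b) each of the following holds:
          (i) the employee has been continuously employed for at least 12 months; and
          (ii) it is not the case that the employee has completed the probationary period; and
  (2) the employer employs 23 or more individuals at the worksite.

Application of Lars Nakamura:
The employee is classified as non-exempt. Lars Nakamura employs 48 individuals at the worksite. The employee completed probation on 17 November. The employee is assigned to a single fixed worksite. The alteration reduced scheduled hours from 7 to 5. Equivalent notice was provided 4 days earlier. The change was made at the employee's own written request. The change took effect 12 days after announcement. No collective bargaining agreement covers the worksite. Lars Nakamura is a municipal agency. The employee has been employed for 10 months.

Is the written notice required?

No — not required.

(i) public agency — holds.
(ii) no CBA — met.
(A) not employee-requested — fails.
(B) not (fixed location) — not satisfied.
(C) < 5 days' notice — not met.
(D) no recent notice — not satisfied.
(E) not (non-exempt) — fails.
So (iii) is not satisfied (F OR F OR F OR F OR F).
So (a) is not satisfied (T AND T AND F).
(i) tenure ≥ 12 mo. — not met.
(ii) not (past probation) — not met.
So (b) is not satisfied (F AND F).
(1) = F OR F = false.
(2) ≥ 23 at site — holds.
Overall: F AND T → false.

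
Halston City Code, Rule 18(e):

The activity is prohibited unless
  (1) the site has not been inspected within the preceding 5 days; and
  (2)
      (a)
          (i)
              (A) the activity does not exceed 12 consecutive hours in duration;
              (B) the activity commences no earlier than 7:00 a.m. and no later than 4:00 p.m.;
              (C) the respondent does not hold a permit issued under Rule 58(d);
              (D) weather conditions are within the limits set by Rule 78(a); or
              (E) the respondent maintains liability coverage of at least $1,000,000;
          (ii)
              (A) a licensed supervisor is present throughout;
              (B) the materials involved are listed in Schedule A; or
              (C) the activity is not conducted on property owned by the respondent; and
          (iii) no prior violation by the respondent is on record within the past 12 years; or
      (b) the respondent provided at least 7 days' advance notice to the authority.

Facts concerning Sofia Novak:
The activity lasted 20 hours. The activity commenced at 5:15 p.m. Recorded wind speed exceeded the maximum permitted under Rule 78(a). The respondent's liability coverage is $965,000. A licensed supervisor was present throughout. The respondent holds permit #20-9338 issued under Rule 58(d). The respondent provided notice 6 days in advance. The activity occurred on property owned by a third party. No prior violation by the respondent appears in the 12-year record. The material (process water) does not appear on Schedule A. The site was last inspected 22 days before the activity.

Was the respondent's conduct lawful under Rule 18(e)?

(1) not (site inspected) — satisfied.
(A) ≤ 12 hrs duration — not met.
(B) start within hours — fails.
(C) not (holds permit) — not satisfied.
(D) weather ok — fails.
(E) coverage ≥ $1,000,000 — fails.
So (i) is not satisfied (F OR F OR F OR F OR F).
(A) supervisor present — holds.
(B) Schedule A material — not met.
(C) not (own property) — met.
(ii): T OR F OR T → true.
(iii) no prior violation — satisfied.
(a) = F AND T AND T = false.
(b) ≥7 days' notice — not satisfied.
So (2) is not satisfied (F OR F).
So Overall is not satisfied (T AND F).

No — unlawful.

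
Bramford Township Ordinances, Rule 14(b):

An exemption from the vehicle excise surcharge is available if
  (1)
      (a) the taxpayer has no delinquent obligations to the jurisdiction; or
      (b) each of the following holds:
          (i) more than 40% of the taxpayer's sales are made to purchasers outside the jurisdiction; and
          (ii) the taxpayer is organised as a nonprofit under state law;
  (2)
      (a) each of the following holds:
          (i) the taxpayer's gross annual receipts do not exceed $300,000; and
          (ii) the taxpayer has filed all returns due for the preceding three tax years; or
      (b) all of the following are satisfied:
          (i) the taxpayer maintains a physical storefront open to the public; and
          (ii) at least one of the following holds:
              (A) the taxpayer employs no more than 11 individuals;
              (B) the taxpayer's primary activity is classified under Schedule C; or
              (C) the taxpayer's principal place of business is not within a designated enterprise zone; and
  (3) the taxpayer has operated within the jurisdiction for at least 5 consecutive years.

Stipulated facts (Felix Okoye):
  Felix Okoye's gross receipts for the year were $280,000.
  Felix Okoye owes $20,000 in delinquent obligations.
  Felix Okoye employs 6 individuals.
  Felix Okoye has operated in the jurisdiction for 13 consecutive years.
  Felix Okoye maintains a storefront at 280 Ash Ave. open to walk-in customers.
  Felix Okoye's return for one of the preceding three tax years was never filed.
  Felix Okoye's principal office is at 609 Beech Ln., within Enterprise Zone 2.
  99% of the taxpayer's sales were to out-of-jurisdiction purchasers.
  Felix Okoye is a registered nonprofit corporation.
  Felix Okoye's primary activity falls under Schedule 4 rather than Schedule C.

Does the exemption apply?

(a) no delinquency — fails.
(i) >40% out-of-jur. sales — holds.
(ii) nonprofit — met.
(b) = T AND T = true.
(1): F OR T → true.
(i) receipts ≤ $300,000 — holds.
(ii) returns current — fails.
(a): T AND F → false.
(i) has storefront — holds.
(A) ≤ 11 employees — holds.
(B) Schedule C activity — fails.
(C) not (in enterprise zone) — fails.
So (ii) is satisfied (T OR F OR F).
So (b) is satisfied (T AND T).
(2): F OR T → true.
(3) ≥ 5 yrs in jurisdiction — met.
Overall = T AND T AND T = true.

Yes — exempt.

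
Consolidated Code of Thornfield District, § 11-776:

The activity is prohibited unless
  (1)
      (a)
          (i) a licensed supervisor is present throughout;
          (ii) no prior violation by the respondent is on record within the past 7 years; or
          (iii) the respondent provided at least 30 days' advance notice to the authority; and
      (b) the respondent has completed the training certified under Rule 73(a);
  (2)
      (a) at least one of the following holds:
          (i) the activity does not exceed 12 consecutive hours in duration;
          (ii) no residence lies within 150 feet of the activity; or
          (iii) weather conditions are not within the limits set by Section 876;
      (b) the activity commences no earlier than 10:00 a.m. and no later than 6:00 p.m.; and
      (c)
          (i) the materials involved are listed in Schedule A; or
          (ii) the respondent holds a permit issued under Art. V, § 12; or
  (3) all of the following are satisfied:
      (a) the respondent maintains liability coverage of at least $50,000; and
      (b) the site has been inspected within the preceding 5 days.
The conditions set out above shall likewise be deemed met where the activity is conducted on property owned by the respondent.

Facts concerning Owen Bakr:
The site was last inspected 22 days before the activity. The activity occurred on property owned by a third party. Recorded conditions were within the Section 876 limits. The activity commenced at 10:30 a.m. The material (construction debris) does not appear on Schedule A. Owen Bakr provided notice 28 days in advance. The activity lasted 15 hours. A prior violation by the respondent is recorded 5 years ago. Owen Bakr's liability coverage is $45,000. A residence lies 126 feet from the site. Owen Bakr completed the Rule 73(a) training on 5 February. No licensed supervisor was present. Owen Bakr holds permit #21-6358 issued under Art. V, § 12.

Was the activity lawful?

(i) supervisor present — not met.
(ii) no prior violation — fails.
(iii) ≥30 days' notice — fails.
(a): F OR F OR F → false.
(b) training certified — holds.
(1) = F AND T = false.
(i) ≤ 12 hrs duration — not satisfied.
(ii) no residence in 150 ft — not met.
(iii) not (weather ok) — not satisfied.
So (a) is not satisfied (F OR F OR F).
(b) start within hours — satisfied.
(i) Schedule A material — not met.
(ii) holds permit — satisfied.
(c): F OR T → true.
(2) = F AND T AND T = false.
(a) coverage ≥ $50,000 — not satisfied.
(b) site inspected — not met.
(3): F AND F → false.
Overall: F OR F OR F → false.
Exception (own property) — not satisfied.
Result: main false OR exception false → false.

No — unlawful.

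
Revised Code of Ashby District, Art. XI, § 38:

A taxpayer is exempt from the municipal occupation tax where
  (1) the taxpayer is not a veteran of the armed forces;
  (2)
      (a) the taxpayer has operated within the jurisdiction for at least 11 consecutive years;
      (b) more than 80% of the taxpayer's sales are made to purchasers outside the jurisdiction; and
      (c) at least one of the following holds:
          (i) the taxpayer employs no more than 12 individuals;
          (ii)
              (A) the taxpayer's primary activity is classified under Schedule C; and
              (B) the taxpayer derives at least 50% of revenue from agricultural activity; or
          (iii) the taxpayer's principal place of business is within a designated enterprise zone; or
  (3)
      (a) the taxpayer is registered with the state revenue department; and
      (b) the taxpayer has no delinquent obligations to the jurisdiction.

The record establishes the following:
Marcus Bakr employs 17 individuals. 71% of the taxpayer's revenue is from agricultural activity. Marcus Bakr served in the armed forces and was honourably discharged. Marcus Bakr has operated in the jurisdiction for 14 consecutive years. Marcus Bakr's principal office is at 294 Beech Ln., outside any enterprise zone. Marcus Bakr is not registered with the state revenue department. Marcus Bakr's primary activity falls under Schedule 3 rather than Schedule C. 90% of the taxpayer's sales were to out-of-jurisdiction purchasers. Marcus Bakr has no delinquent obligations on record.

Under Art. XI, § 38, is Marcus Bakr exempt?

No — not exempt.

(1) not (veteran) — fails.
(a) ≥ 11 yrs in jurisdiction — holds.
(b) >80% out-of-jur. sales — satisfied.
(i) ≤ 12 employees — fails.
(A) Schedule C activity — fails.
(B) ≥50% agricultural — holds.
(ii): F AND T → false.
(iii) in enterprise zone — fails.
(c) = F OR F OR F = false.
So (2) is not satisfied (T AND T AND F).
(a) state-registered — fails.
(b) no delinquency — satisfied.
So (3) is not satisfied (F AND T).
Overall: F OR F OR F → false.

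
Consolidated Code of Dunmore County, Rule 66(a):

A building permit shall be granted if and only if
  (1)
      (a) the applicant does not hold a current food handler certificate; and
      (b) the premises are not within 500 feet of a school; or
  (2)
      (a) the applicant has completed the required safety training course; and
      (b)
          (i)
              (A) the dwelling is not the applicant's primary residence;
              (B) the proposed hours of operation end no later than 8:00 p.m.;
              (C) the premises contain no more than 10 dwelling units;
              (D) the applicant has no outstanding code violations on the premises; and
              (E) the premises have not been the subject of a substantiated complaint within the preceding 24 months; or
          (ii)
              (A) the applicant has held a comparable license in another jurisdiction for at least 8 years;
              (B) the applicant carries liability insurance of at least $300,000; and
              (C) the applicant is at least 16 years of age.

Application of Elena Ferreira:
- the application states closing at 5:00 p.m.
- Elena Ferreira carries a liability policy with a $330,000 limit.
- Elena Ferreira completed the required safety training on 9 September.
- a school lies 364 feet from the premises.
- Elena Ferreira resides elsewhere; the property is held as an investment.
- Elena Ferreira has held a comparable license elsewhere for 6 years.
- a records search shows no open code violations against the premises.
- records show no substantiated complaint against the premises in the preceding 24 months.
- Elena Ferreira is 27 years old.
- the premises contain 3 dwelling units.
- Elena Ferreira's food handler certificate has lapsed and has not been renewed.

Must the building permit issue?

Yes — granted.

(a) not (food handler cert.) — satisfied.
(b) ≥500 ft from school — not satisfied.
So (1) is not satisfied (T AND F).
(a) safety training — met.
(A) not (primary residence) — holds.
(B) closes by 8 p.m. — holds.
(C) ≤ 10 units — satisfied.
(D) no code violations — satisfied.
(E) no complaint in 24 mo. — holds.
(i) = T AND T AND T AND T AND T = true.
(A) prior license ≥ 8 yr — fails.
(B) insurance ≥ $300,000 — holds.
(C) age ≥ 16 — holds.
So (ii) is not satisfied (F AND T AND T).
(b): T OR F → true.
(2) = T AND T = true.
Overall: F OR T → true.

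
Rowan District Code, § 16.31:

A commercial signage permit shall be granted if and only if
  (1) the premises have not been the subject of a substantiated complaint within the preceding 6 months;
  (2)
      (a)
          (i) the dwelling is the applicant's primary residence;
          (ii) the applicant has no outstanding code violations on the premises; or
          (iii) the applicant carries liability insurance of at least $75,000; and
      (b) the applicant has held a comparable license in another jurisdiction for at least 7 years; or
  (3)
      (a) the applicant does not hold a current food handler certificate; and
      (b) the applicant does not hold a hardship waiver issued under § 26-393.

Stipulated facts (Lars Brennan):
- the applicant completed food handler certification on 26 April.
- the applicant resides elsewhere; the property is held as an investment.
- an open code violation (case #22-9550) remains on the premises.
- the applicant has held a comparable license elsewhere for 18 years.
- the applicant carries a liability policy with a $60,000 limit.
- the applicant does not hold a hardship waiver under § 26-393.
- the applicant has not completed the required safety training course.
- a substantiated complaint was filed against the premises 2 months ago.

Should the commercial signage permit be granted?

No — denied.

(1) no complaint in 6 mo. — not met.
(i) primary residence — not satisfied.
(ii) no code violations — not met.
(iii) insurance ≥ $75,000 — not satisfied.
(a) = F OR F OR F = false.
(b) prior license ≥ 7 yr — holds.
(2): F AND T → false.
(a) not (food handler cert.) — fails.
(b) not (hardship waiver) — satisfied.
So (3) is not satisfied (F AND T).
Overall = F OR F OR F = false.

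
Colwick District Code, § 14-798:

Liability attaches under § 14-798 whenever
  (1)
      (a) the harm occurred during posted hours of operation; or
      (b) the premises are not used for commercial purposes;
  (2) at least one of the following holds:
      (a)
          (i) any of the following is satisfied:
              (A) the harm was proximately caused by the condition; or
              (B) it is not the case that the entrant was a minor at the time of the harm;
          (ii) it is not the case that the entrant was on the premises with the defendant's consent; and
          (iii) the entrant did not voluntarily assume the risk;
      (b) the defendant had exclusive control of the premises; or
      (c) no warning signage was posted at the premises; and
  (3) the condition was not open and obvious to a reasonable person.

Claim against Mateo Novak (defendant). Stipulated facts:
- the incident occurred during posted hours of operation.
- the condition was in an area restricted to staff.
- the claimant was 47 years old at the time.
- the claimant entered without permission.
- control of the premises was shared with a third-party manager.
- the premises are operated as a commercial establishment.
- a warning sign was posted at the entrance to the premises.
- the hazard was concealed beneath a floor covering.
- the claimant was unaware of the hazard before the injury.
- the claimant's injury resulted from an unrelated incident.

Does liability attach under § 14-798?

(a) during posted hours — met.
(b) not (commercial use) — not satisfied.
(1) = T OR F = true.
(A) proximate cause — not satisfied.
(B) not (entrant a minor) — satisfied.
So (i) is satisfied (F OR T).
(ii) not (consent to enter) — satisfied.
(iii) no assumed risk — met.
(a): T AND T AND T → true.
(b) exclusive control — not met.
(c) no signage posted — fails.
So (2) is satisfied (T OR F OR F).
(3) not open/obvious — met.
Overall = T AND T AND T = true.

Yes — liable.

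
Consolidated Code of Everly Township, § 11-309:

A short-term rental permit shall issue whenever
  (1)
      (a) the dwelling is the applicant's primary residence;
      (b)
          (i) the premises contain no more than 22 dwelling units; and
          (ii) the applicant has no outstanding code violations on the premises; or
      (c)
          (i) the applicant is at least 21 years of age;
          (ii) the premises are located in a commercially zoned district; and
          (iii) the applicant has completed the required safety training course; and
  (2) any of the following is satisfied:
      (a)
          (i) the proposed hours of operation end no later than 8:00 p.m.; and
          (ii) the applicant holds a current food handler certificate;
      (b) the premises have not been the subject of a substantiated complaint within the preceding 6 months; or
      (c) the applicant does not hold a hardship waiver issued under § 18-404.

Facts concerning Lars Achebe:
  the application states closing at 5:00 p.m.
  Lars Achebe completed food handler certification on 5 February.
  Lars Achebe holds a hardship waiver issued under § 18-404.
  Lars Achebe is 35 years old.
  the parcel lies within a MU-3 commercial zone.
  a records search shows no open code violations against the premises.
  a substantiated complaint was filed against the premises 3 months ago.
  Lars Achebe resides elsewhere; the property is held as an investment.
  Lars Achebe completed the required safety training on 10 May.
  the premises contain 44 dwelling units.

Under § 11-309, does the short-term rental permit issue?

(a) primary residence — not satisfied.
(i) ≤ 22 units — not satisfied.
(ii) no code violations — holds.
(b): F AND T → false.
(i) age ≥ 21 — satisfied.
(ii) commercially zoned — satisfied.
(iii) safety training — holds.
(c) = T AND T AND T = true.
(1) = F OR F OR T = true.
(i) closes by 8 p.m. — met.
(ii) food handler cert. — met.
So (a) is satisfied (T AND T).
(b) no complaint in 6 mo. — not met.
(c) not (hardship waiver) — not satisfied.
(2): T OR F OR F → true.
Overall: T AND T → true.

Yes — granted.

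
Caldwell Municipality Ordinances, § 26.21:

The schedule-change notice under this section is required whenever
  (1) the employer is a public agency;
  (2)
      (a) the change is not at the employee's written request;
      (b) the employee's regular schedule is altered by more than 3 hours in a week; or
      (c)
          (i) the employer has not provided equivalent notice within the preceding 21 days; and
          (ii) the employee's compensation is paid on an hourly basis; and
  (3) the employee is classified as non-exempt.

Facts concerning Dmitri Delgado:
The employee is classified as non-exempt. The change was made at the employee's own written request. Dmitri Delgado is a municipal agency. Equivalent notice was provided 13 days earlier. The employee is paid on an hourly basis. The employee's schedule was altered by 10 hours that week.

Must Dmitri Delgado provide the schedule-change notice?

(1) public agency — satisfied.
(a) not employee-requested — not met.
(b) schedule shift > 3h — met.
(i) no recent notice — not satisfied.
(ii) hourly-paid — met.
(c) = F AND T = false.
So (2) is satisfied (F OR T OR F).
(3) non-exempt — met.
So Overall is satisfied (T AND T AND T).

Yes — required.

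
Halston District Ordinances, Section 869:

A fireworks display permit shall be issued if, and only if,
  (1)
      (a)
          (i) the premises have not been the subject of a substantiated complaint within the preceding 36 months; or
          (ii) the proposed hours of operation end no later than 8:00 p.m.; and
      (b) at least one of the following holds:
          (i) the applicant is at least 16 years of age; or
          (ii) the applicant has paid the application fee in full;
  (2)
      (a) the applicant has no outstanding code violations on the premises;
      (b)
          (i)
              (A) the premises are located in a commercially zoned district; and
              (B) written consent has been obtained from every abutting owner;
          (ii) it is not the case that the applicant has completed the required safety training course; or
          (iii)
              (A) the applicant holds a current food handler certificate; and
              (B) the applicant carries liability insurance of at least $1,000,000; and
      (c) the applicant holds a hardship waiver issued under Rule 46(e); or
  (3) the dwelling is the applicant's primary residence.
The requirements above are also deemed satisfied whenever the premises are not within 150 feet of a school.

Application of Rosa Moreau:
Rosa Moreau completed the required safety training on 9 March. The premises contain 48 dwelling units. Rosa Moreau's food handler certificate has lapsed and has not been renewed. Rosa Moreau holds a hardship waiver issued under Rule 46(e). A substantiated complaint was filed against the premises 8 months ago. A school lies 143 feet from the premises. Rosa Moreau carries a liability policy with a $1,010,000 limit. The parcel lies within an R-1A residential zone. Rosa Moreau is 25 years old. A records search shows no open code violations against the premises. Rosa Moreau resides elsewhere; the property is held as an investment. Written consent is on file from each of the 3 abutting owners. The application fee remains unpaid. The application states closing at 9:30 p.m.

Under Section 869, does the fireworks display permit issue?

No — denied.

(i) no complaint in 36 mo. — not satisfied.
(ii) closes by 8 p.m. — not met.
(a) = F OR F = false.
(i) age ≥ 16 — holds.
(ii) fee paid — not satisfied.
(b) = T OR F = true.
So (1) is not satisfied (F AND T).
(a) no code violations — holds.
(A) commercially zoned — fails.
(B) all abutters consent — satisfied.
(i): F AND T → false.
(ii) not (safety training) — not satisfied.
(A) food handler cert. — not met.
(B) insurance ≥ $1,000,000 — satisfied.
(iii) = F AND T = false.
(b) = F OR F OR F = false.
(c) hardship waiver — satisfied.
(2): T AND F AND T → false.
(3) primary residence — fails.
So Overall is not satisfied (F OR F OR F).
Exception (≥150 ft from school) — not satisfied.
Result: main false OR exception false → false.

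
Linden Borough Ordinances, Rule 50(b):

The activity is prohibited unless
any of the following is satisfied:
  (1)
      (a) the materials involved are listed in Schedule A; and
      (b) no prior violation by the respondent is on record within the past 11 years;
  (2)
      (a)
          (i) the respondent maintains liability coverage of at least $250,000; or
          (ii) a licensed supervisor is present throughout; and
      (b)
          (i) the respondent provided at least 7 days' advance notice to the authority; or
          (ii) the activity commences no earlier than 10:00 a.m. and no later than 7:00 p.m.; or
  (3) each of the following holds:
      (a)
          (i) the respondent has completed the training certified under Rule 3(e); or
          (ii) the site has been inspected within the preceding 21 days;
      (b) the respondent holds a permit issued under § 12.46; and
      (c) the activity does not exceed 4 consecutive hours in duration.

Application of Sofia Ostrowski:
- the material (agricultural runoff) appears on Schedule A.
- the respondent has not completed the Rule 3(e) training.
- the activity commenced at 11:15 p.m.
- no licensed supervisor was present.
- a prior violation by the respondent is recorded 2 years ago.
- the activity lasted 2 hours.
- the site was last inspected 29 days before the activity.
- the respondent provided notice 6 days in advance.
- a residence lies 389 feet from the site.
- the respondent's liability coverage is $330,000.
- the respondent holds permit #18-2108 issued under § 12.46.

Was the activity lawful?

No — unlawful.

(a) Schedule A material — met.
(b) no prior violation — not met.
So (1) is not satisfied (T AND F).
(i) coverage ≥ $250,000 — met.
(ii) supervisor present — not met.
(a): T OR F → true.
(i) ≥7 days' notice — fails.
(ii) start within hours — not met.
(b): F OR F → false.
(2) = T AND F = false.
(i) training certified — not met.
(ii) site inspected — not met.
(a) = F OR F = false.
(b) holds permit — satisfied.
(c) ≤ 4 hrs duration — holds.
So (3) is not satisfied (F AND T AND T).
Overall: F OR F OR F → false.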